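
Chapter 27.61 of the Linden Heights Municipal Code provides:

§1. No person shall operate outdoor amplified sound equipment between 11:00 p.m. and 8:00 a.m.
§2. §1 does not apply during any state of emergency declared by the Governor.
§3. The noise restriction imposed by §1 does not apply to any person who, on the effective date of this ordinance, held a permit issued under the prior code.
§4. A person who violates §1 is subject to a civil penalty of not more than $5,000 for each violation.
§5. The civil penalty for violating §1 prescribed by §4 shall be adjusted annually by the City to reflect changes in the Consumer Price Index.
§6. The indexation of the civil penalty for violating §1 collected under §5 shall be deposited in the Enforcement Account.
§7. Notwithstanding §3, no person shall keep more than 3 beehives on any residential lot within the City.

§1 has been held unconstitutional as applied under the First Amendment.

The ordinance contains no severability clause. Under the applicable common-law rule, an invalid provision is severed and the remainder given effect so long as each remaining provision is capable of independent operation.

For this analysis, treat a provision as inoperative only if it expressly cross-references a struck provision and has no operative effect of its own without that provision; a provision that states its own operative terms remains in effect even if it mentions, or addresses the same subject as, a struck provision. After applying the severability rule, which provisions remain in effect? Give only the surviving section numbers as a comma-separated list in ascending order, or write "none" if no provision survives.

§1 is struck. §2 has no operative effect of its own apart from §1 and is therefore inoperative. The only function of §3 is the grandfather exemption from §1, so it cannot stand once §1 is removed. §4 operates only by reference to §1, so it falls with §1. §5 does nothing except set the indexation of the civil penalty for violating §1 by reference to §4; with §4 gone it has no independent effect and is inoperative. §6 has no operative effect of its own apart from §5 and is therefore inoperative. Although §7 refers to §3, its operative terms do not depend on §3, so it remains in effect. Under the stated default rule, only provisions that cannot operate independently fall away; the rest are enforced. Only §7 remains in effect.

7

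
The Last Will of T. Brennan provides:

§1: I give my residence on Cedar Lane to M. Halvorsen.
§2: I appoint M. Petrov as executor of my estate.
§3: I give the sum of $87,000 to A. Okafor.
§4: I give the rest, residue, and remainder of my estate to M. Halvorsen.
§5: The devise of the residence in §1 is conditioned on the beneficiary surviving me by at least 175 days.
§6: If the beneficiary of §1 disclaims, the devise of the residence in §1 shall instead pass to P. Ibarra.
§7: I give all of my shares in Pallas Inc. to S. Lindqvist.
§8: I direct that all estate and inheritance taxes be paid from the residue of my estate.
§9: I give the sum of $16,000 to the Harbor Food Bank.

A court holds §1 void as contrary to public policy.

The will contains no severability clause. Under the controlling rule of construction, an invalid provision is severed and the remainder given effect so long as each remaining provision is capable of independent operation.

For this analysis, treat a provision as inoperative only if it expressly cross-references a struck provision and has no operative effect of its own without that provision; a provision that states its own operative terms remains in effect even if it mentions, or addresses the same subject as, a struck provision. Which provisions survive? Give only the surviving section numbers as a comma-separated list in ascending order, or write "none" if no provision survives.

§1 is struck. §5 merely fixes the survivorship condition on §1; with §1 gone it has nothing to operate on and falls away. §6 has no operative effect of its own apart from §1 and is therefore inoperative. With no severability clause, the stated default rule severs what cannot stand and enforces each remaining provision that can operate on its own. That leaves §2, §3, §4, §7, §8, and §9 in effect.

2, 3, 4, 7, 8, 9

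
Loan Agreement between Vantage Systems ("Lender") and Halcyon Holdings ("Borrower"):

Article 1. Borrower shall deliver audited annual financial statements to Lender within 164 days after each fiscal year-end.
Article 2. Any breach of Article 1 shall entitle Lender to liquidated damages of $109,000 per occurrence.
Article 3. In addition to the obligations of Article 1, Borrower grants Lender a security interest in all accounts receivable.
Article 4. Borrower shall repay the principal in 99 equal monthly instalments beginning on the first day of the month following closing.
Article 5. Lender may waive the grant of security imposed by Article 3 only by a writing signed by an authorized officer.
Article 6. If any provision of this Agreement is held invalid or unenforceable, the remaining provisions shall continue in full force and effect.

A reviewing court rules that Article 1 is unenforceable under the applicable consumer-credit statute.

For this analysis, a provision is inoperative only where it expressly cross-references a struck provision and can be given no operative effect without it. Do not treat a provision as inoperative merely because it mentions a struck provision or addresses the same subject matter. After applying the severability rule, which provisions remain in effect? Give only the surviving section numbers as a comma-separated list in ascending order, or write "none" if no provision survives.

3, 4, 5, 6

Article 1 is struck. Article 2 operates only by reference to Article 1, so it falls with Article 1. Although Article 3 refers to Article 1, its operative terms do not depend on Article 1, so it remains in effect. Under the severability clause in Article 6, the remaining provisions continue in force. That leaves Article 3, Article 4, Article 5, and Article 6 in effect.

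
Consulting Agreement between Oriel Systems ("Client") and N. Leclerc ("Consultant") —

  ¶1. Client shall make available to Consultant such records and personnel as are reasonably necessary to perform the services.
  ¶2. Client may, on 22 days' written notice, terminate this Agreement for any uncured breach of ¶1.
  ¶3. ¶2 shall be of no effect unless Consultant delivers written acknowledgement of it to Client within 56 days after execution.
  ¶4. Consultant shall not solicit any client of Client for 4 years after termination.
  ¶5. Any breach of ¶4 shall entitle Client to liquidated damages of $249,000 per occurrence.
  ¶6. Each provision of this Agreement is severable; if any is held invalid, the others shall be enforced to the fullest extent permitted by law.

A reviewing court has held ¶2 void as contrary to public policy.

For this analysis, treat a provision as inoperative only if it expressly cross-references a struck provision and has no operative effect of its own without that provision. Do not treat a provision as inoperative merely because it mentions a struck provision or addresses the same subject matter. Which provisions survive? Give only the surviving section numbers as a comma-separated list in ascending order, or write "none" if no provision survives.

¶2 is struck. ¶3 operates only by reference to ¶2, so it falls with ¶2. ¶6 is a severability clause and preserves every provision that can still be given independent effect. ¶1, ¶4, ¶5, and ¶6 remain in effect.

1, 4, 5, 6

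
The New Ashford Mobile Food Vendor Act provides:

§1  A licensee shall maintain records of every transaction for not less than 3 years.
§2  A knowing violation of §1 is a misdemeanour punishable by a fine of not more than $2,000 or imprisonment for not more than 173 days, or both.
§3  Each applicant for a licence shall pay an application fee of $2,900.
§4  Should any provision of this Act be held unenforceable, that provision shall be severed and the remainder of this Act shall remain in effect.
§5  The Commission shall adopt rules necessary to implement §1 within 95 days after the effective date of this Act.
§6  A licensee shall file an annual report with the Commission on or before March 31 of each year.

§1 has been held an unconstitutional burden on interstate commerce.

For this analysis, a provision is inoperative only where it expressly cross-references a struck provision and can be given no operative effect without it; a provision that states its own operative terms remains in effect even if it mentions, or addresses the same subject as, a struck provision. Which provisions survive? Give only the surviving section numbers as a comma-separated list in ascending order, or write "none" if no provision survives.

§1 is struck. §2 has no operative effect of its own apart from §1 and is therefore inoperative. §5 has no operative effect of its own apart from §1 and is therefore inoperative. Under the severability clause in §4, the remaining provisions continue in force. The provisions still in force are §3, §4, and §6.

3, 4, 6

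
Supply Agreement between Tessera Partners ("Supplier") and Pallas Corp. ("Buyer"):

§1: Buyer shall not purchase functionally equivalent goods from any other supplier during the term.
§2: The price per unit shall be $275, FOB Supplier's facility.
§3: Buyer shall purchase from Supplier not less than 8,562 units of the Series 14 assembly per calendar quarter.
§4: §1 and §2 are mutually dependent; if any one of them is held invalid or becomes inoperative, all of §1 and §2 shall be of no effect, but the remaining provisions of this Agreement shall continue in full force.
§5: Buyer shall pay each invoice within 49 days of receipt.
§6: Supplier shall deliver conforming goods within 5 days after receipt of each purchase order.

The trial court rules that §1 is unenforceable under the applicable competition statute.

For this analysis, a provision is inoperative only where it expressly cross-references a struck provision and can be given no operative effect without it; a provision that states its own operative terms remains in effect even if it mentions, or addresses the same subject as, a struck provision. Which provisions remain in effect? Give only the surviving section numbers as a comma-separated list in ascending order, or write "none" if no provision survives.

3, 4, 5, 6

§1 is struck. No other provision's operative terms depend on §1. §4 declares §1 and §2 mutually dependent; since one of them has fallen, all of them are of no effect. That brings down §2 as well. The remainder continues in force under §4. §3, §4, §5, and §6 remain in effect.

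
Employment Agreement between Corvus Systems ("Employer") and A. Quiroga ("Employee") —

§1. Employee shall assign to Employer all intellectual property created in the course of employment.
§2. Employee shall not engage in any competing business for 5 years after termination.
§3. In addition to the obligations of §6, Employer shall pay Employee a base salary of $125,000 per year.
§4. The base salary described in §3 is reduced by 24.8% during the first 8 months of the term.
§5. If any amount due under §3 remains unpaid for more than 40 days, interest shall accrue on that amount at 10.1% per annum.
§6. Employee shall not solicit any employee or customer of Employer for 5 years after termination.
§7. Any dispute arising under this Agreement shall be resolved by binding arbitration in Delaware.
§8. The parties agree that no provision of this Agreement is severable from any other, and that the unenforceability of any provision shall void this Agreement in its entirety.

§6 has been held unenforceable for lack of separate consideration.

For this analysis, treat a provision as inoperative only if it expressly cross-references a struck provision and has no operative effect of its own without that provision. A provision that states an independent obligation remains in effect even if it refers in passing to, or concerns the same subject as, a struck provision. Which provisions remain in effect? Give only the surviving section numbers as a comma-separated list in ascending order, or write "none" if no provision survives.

§6 is struck. No other provision's operative terms depend on §6. §8 provides that the Agreement is not severable, so the invalidity of any one provision voids the entire Agreement. No provision of the Agreement survives.

none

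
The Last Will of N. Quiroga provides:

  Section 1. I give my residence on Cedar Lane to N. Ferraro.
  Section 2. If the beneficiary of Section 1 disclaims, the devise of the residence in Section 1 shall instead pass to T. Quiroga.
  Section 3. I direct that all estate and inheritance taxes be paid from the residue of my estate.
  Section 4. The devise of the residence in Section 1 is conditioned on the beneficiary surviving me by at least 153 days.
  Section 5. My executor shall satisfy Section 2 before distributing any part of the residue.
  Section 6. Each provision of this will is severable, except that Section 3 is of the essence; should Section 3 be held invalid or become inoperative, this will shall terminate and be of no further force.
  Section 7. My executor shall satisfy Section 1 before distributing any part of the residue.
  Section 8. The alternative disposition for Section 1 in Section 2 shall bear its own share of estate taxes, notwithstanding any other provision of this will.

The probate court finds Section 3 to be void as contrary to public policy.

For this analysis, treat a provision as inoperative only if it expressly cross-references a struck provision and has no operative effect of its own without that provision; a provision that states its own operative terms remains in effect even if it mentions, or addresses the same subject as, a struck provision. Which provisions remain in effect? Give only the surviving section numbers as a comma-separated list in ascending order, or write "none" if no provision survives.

Section 3 is struck. Nothing else in the will is defined by reference to Section 3. Section 6 makes Section 3 an essential term, and Section 3 is the provision held invalid; under Section 6, the entire will is therefore void. No provision of the will survives.

none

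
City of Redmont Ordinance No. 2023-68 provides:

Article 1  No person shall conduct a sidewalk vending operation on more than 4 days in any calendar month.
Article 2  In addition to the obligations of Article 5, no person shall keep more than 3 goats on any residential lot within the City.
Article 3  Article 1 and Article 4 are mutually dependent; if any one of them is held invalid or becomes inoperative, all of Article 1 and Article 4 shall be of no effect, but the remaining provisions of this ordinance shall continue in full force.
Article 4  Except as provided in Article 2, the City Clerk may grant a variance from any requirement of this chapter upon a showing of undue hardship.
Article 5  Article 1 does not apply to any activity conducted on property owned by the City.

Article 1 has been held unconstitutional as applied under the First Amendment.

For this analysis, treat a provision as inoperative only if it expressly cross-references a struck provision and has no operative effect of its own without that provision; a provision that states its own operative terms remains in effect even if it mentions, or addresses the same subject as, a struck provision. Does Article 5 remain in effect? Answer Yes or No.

No

Article 1 is struck. The only function of Article 5 is the public-property exemption from Article 1, so it cannot stand once Article 1 is removed. Article 2 mentions Article 5 but its own obligation stands independently of Article 5, so Article 2 is not affected. Article 3 declares Article 1 and Article 4 mutually dependent; since one of them has fallen, all of them are of no effect. That brings down Article 4 as well. The remainder continues in force under Article 3. Article 2 and Article 3 remain in effect. Article 5 is among the inoperative provisions, so the answer is no.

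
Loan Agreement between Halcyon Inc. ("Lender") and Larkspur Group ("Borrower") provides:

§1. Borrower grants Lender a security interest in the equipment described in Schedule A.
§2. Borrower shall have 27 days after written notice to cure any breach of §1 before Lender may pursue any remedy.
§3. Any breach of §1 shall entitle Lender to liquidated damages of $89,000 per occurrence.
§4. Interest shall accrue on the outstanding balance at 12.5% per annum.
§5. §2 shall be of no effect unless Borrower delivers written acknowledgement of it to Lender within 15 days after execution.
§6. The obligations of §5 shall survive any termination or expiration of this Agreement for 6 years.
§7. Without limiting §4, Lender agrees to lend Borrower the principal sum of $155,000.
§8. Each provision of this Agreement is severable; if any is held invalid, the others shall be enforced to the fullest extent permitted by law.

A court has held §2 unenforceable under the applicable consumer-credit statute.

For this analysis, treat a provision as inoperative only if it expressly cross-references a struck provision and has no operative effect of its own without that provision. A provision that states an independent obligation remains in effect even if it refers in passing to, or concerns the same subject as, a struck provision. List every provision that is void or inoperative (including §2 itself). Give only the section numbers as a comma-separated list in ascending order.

§2 is struck. §5 merely fixes the acknowledgement condition for §2; with §2 gone it has nothing to operate on and falls away. The only function of §6 is the survival period for §5, so it cannot stand once §5 is removed. §8 is a severability clause and preserves every provision that can still be given independent effect. The provisions still in force are §1, §3, §4, §7, and §8.

2, 5, 6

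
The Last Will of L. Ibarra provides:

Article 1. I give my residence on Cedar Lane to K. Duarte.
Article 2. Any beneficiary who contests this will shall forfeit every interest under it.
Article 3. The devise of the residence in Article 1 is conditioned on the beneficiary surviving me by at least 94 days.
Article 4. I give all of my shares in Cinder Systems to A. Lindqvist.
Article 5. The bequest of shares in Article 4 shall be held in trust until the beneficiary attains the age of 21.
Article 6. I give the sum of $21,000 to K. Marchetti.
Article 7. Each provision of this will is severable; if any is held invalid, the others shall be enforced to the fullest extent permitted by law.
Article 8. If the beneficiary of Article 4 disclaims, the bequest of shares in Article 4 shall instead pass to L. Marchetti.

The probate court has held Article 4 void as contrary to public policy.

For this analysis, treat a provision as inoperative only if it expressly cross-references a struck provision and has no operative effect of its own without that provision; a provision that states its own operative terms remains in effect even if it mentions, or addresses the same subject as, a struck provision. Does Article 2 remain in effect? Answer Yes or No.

Article 4 is struck. The only function of Article 5 is the trust for Article 4, so it cannot stand once Article 4 is removed. Article 8 merely fixes the alternative disposition for Article 4; with Article 4 gone it has nothing to operate on and falls away. Article 7 is a severability clause and preserves every provision that can still be given independent effect. The provisions still in force are Article 1, Article 2, Article 3, Article 6, and Article 7. Article 2 is among the surviving provisions, so the answer is yes.

Yes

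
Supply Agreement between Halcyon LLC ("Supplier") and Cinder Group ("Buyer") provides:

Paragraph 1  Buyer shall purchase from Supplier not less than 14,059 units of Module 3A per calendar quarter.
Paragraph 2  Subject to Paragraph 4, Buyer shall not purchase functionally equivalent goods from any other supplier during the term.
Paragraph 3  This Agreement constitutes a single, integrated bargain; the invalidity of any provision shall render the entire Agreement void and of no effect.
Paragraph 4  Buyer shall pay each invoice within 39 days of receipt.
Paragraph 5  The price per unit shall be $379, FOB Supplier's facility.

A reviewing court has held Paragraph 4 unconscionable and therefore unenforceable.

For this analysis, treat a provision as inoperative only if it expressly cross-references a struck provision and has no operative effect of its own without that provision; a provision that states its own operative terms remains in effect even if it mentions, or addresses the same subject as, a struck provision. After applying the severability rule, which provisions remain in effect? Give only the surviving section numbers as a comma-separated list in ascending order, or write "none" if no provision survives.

none

Paragraph 4 is struck. Nothing else in the Agreement is defined by reference to Paragraph 4. Paragraph 3 provides that the Agreement is not severable, so the invalidity of any one provision voids the entire Agreement. No provision of the Agreement survives.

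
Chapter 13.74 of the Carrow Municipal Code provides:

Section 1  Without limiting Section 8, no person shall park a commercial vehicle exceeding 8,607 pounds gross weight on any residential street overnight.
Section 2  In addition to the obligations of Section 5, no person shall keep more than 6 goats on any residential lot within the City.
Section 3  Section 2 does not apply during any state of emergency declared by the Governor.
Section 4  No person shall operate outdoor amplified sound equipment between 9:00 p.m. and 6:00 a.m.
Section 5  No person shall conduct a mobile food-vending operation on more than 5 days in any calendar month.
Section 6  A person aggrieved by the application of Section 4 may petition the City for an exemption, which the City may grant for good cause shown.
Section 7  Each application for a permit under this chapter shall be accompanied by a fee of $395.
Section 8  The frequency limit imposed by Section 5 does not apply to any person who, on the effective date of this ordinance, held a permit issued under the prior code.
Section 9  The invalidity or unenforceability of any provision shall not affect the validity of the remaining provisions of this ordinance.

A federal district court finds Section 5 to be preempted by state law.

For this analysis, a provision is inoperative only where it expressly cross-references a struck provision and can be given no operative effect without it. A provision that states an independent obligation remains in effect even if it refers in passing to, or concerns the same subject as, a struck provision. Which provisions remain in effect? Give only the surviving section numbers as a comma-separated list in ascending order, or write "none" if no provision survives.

1, 2, 3, 4, 6, 7, 9

Section 5 is struck. The only function of Section 8 is the grandfather exemption from Section 5, so it cannot stand once Section 5 is removed. Although Section 1 refers to Section 8, its operative terms do not depend on Section 8, so it remains in effect. Although Section 2 refers to Section 5, its operative terms do not depend on Section 5, so it remains in effect. Section 9 is a severability clause and preserves every provision that can still be given independent effect. Section 1, Section 2, Section 3, Section 4, Section 6, Section 7, and Section 9 remain in effect.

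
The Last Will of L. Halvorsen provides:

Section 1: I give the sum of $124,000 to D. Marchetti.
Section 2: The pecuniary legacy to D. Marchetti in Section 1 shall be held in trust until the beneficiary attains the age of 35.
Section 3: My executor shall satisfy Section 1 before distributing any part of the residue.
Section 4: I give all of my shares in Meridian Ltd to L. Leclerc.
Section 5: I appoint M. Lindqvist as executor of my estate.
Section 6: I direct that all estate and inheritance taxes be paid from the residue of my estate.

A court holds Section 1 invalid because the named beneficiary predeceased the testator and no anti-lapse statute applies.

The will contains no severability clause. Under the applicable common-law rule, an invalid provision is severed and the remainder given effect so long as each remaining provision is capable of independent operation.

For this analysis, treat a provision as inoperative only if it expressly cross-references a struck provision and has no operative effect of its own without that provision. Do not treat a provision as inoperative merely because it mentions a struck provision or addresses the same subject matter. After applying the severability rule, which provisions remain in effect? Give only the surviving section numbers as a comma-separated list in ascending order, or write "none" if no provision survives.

Section 1 is struck. Section 2 operates only by reference to Section 1, so it falls with Section 1. Section 3 merely fixes the priority direction for Section 1; with Section 1 gone it has nothing to operate on and falls away. Under the stated default rule, only provisions that cannot operate independently fall away; the rest are enforced. Section 4, Section 5, and Section 6 remain in effect.

4, 5, 6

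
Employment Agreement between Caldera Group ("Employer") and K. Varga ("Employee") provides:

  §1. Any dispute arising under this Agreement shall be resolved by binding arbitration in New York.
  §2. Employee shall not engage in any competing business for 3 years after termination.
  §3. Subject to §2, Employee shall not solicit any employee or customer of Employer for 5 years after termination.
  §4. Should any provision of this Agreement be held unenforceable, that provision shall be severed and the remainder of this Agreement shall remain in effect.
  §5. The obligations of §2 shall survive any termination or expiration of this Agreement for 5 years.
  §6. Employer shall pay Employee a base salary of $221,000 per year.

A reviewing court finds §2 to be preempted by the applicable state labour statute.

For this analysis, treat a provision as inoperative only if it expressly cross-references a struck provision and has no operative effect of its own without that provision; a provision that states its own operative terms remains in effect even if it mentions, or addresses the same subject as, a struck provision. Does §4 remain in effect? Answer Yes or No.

§2 is struck. §5 has no operative effect of its own apart from §2 and is therefore inoperative. §3 mentions §2 but its own obligation stands independently of §2, so §3 is not affected. §4 is a severability clause and preserves every provision that can still be given independent effect. That leaves §1, §3, §4, and §6 in effect. §4 is among the surviving provisions, so the answer is yes.

Yes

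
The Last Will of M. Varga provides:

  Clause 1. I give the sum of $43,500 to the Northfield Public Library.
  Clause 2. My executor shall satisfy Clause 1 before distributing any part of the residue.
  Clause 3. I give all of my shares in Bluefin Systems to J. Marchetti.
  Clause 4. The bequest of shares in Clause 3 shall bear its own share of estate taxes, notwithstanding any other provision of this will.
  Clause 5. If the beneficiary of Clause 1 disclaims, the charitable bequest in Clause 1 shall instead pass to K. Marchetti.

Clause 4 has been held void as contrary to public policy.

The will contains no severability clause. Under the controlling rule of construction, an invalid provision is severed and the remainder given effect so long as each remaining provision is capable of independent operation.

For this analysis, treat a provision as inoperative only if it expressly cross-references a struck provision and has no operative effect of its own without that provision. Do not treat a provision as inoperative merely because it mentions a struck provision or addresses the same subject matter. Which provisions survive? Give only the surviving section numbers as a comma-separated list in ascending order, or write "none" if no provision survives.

Clause 4 is struck. Nothing else in the will is defined by reference to Clause 4. With no severability clause, the stated default rule severs what cannot stand and enforces each remaining provision that can operate on its own. That leaves Clause 1, Clause 2, Clause 3, and Clause 5 in effect.

1, 2, 3, 5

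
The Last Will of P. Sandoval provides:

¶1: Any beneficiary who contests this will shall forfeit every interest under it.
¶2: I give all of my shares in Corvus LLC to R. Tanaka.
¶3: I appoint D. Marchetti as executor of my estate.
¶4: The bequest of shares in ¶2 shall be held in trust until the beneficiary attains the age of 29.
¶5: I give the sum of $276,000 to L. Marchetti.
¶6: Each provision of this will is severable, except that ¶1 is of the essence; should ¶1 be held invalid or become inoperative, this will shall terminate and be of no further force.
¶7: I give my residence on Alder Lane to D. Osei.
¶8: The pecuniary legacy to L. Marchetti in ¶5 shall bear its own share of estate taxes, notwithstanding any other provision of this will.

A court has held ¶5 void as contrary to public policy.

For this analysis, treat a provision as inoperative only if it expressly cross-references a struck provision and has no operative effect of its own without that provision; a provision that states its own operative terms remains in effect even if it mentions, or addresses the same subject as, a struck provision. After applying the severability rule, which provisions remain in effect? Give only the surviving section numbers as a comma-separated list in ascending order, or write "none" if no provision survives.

1, 2, 3, 4, 6, 7

¶5 is struck. ¶8 merely fixes the tax charge on ¶5; with ¶5 gone it has nothing to operate on and falls away. ¶6 makes ¶1 an essential term, but ¶1 is unaffected, so the severability proviso in ¶6 preserves the remaining provisions. That leaves ¶1, ¶2, ¶3, ¶4, ¶6, and ¶7 in effect.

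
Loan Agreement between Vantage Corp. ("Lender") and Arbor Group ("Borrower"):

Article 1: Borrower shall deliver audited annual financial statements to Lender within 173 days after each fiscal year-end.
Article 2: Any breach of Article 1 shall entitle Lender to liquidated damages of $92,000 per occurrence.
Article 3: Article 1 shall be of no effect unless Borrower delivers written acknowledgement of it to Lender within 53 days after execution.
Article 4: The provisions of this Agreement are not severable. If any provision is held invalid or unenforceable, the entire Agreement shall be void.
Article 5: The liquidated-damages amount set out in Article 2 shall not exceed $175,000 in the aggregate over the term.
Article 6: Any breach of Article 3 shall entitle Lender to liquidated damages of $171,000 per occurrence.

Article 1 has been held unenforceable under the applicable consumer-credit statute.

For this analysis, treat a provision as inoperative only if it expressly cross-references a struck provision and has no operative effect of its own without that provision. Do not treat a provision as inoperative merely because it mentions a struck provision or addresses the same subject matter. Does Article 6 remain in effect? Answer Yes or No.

No

Article 1 is struck. Article 2 operates only by reference to Article 1, so it falls with Article 1. Article 3 operates only by reference to Article 1, so it falls with Article 1. Article 5 operates only by reference to Article 2, so it falls with Article 2. Article 6 has no operative effect of its own apart from Article 3 and is therefore inoperative. Article 4 provides that the Agreement is not severable, so the invalidity of any one provision voids the entire Agreement. No provision of the Agreement survives. Article 6 is among the inoperative provisions, so the answer is no.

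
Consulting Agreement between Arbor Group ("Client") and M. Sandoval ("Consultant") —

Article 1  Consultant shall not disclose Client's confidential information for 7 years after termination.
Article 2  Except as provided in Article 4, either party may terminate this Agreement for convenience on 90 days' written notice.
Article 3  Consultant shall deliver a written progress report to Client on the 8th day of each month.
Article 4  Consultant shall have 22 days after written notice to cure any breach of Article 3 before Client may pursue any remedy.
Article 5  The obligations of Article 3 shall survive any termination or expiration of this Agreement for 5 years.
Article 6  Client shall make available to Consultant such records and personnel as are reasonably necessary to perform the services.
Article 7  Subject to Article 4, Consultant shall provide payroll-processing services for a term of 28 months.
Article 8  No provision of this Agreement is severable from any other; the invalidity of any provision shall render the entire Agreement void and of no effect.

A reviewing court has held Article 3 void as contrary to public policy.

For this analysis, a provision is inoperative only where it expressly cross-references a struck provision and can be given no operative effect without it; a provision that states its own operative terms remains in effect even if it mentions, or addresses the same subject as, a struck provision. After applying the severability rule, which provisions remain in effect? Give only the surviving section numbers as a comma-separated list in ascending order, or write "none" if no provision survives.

Article 3 is struck. Article 4 operates only by reference to Article 3, so it falls with Article 3. Article 5 has no operative effect of its own apart from Article 3 and is therefore inoperative. Article 8 provides that the Agreement is not severable, so the invalidity of any one provision voids the entire Agreement. No provision of the Agreement survives.

none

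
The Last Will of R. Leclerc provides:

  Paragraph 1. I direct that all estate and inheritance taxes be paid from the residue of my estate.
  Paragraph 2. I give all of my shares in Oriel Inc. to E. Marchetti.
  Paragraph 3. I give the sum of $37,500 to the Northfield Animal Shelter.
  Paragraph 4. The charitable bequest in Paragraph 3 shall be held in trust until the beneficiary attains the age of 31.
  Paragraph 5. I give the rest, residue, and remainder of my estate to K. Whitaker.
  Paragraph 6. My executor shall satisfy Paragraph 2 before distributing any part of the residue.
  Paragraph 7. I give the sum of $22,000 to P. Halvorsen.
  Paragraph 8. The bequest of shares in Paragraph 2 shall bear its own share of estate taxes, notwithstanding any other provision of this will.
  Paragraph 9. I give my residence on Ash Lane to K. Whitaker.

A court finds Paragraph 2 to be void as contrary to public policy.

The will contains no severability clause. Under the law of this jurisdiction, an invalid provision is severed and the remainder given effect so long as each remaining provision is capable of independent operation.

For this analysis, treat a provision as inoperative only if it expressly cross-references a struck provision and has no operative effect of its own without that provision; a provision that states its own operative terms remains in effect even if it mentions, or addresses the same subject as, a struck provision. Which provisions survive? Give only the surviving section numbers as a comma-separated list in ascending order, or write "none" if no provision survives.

Paragraph 2 is struck. Paragraph 6 operates only by reference to Paragraph 2, so it falls with Paragraph 2. Paragraph 8 operates only by reference to Paragraph 2, so it falls with Paragraph 2. Under the stated default rule, only provisions that cannot operate independently fall away; the rest are enforced. That leaves Paragraph 1, Paragraph 3, Paragraph 4, Paragraph 5, Paragraph 7, and Paragraph 9 in effect.

1, 3, 4, 5, 7, 9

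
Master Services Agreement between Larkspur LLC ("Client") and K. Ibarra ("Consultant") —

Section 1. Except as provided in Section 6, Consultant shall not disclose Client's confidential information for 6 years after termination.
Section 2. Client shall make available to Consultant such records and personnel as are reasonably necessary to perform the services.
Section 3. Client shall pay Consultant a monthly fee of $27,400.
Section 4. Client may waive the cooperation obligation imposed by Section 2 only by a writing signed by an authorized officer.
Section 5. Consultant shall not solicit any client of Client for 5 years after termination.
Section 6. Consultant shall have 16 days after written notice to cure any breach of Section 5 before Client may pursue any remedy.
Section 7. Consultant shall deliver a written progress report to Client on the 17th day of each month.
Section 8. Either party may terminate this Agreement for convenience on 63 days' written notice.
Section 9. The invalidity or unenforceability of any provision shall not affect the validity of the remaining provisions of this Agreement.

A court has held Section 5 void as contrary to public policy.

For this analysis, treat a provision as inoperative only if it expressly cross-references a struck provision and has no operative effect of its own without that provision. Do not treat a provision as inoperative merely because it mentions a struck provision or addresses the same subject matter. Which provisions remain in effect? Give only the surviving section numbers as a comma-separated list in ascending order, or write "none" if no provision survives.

Section 5 is struck. Section 6 has no operative effect of its own apart from Section 5 and is therefore inoperative. Although Section 1 refers to Section 6, its operative terms do not depend on Section 6, so it remains in effect. Section 9 is a severability clause and preserves every provision that can still be given independent effect. The provisions still in force are Section 1, Section 2, Section 3, Section 4, Section 7, Section 8, and Section 9.

1, 2, 3, 4, 7, 8, 9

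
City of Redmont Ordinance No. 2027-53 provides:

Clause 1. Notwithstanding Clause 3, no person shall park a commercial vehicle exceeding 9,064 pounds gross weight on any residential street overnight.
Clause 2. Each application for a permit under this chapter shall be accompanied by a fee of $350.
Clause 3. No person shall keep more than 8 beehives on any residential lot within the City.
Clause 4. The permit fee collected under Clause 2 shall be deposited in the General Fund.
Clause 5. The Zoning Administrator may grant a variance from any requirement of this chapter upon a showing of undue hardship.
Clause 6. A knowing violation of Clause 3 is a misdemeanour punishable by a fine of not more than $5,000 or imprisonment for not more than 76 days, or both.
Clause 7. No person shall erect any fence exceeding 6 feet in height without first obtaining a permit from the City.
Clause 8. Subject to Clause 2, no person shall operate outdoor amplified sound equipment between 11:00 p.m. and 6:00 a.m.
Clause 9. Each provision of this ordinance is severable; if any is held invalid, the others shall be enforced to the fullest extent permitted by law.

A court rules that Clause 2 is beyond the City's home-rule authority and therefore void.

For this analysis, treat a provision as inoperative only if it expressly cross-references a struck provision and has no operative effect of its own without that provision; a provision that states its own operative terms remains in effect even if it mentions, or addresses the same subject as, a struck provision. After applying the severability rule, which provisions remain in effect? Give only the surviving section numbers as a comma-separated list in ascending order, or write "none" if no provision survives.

Clause 2 is struck. Clause 4 operates only by reference to Clause 2, so it falls with Clause 2. Clause 8 mentions Clause 2 but its own obligation stands independently of Clause 2, so Clause 8 is not affected. Clause 9 is a severability clause and preserves every provision that can still be given independent effect. Clause 1, Clause 3, Clause 5, Clause 6, Clause 7, Clause 8, and Clause 9 remain in effect.

1, 3, 5, 6, 7, 8, 9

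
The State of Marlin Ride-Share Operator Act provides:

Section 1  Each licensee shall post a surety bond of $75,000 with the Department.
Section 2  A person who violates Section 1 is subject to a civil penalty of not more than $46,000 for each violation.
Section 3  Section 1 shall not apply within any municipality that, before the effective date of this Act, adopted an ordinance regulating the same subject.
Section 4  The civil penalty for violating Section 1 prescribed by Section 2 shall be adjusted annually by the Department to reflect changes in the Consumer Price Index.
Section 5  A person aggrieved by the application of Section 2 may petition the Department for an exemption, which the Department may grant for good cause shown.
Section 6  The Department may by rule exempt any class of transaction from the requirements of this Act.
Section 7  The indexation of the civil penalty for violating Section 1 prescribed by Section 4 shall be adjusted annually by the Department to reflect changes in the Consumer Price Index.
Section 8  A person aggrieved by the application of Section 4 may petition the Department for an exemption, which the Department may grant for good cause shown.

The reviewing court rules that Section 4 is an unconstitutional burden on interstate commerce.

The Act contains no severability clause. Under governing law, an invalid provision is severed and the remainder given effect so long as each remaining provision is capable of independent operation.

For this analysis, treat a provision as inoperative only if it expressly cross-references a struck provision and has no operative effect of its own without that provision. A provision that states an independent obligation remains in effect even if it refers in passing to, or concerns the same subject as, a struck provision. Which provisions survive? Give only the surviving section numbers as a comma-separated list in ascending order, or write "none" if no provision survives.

1, 2, 3, 5, 6

Section 4 is struck. Section 7 does nothing except set the indexation of the indexation of the civil penalty for violating Section 1 by reference to Section 4; with Section 4 gone it has no independent effect and is inoperative. Section 8 merely fixes the exemption procedure for Section 4; with Section 4 gone it has nothing to operate on and falls away. Under the stated default rule, only provisions that cannot operate independently fall away; the rest are enforced. Section 1, Section 2, Section 3, Section 5, and Section 6 remain in effect.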